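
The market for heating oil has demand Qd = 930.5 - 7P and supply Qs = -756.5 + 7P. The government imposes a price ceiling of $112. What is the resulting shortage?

Shortage = 119

Equilibrium price would be P* = 120.5, so the ceiling at 112 binds.
At P = 112: Qd = 930.5 − 7(112) = 146.5, Qs = -756.5 + 7(112) = 27.5.
Shortage = 146.5 − 27.5 = 119.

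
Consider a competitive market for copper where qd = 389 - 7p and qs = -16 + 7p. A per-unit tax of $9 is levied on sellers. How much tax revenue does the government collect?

Pre-tax equilibrium: p* = 405/14, q* = 186.5.
Tax on sellers shifts supply to qs = -16 + 7(p − 9) = -79 + 7p.
389 - 7p = -79 + 7p gives buyer price pb = 234/7; sellers receive ps = 234/7 − 9 = 171/7.
New quantity: q = 389 − 7(234/7) = 155.
Revenue = 9 × 155 = 1395.

Tax revenue = 1395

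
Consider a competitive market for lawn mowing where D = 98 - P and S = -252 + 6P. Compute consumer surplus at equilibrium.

Equilibrium: 98 - P = -252 + 6P gives P* = 50, Q* = 48.
Demand choke price (D = 0): P = 98.
CS = ½(98 − 50)(48) = 1152.

Consumer surplus = 1152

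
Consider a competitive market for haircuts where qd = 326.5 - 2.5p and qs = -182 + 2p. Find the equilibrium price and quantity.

Set qd = qs: 326.5 - 2.5p = -182 + 2p.
508.5 = 4.5p, so p* = 113.
q* = 326.5 − 2.5(113) = 44.

p* = 113, q* = 44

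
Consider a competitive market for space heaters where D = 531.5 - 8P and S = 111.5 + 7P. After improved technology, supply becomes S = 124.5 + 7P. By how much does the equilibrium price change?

ΔP = -13/15

Original equilibrium: P* = 28, Q* = 307.5.
New equilibrium: 531.5 - 8P = 124.5 + 7P, so 407 = 15P and P' = 407/15; Q' = 531.5 − 8(407/15) = 9433/30.
Change in price: 407/15 − 28 = -13/15.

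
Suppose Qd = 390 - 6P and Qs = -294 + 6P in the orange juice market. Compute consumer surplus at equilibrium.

Consumer surplus = 192

Equilibrium: 390 - 6P = -294 + 6P gives P* = 57, Q* = 48.
Demand choke price (Qd = 0): P = 65.
CS = ½(65 − 57)(48) = 192.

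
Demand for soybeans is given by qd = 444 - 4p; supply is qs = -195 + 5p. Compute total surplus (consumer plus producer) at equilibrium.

Total surplus = 5760

Equilibrium: 444 - 4p = -195 + 5p gives p* = 71, q* = 160.
Demand choke price: p = 111; supply starts at p = 39.
CS = ½(111 − 71)(160) = 3200; PS = ½(71 − 39)(160) = 2560.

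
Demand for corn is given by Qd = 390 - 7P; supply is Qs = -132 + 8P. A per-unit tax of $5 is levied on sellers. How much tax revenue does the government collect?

Pre-tax equilibrium: P* = 34.8, Q* = 146.4.
Tax on sellers shifts supply to Qs = -132 + 8(P − 5) = -172 + 8P.
390 - 7P = -172 + 8P gives buyer price Pb = 562/15; sellers receive Ps = 562/15 − 5 = 487/15.
New quantity: Q = 390 − 7(562/15) = 1916/15.
Revenue = 5 × 1916/15 = 1916/3.

Tax revenue = 1916/3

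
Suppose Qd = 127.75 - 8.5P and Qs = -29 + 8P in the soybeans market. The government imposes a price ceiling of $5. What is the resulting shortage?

Shortage = 74.25

Equilibrium price would be P* = 9.5, so the ceiling at 5 binds.
At P = 5: Qd = 127.75 − 8.5(5) = 85.25, Qs = -29 + 8(5) = 11.
Shortage = 85.25 − 11 = 74.25.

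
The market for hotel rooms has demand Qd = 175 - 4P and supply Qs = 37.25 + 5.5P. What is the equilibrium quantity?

Q* = 117

Set Qd = Qs: 175 - 4P = 37.25 + 5.5P.
137.75 = 9.5P, so P* = 14.5.
Q* = 175 − 4(14.5) = 117.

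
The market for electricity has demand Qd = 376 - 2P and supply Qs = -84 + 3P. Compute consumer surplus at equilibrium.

Equilibrium: 376 - 2P = -84 + 3P gives P* = 92, Q* = 192.
Demand choke price (Qd = 0): P = 188.
CS = ½(188 − 92)(192) = 9216.

Consumer surplus = 9216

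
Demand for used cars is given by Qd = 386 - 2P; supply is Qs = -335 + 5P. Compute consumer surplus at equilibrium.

Consumer surplus = 8100

Equilibrium: 386 - 2P = -335 + 5P gives P* = 103, Q* = 180.
Demand choke price (Qd = 0): P = 193.
CS = ½(193 − 103)(180) = 8100.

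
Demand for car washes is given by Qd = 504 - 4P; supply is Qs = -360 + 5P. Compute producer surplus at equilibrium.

Producer surplus = 1440

Equilibrium: 504 - 4P = -360 + 5P gives P* = 96, Q* = 120.
Supply starts at P = 72 (where Qs = 0).
PS = ½(96 − 72)(120) = 1440.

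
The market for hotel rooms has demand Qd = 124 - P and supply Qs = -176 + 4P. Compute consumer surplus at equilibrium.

Consumer surplus = 2048

Equilibrium: 124 - P = -176 + 4P gives P* = 60, Q* = 64.
Demand choke price (Qd = 0): P = 124.
CS = ½(124 − 60)(64) = 2048.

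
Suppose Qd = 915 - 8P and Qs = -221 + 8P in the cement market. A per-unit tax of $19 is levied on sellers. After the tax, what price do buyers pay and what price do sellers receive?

Pre-tax equilibrium: P* = 71, Q* = 347.
Tax on sellers shifts supply to Qs = -221 + 8(P − 19) = -373 + 8P.
915 - 8P = -373 + 8P gives buyer price Pb = 80.5; sellers receive Ps = 80.5 − 19 = 61.5.
New quantity: Q = 915 − 8(80.5) = 271.

Buyers pay $80.5, sellers receive $61.5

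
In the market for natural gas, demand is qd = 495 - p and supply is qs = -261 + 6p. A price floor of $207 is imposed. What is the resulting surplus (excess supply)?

Surplus = 693

Equilibrium price would be p* = 108, so the floor at 207 binds.
At p = 207: qd = 288, qs = 981.
Surplus = 981 − 288 = 693.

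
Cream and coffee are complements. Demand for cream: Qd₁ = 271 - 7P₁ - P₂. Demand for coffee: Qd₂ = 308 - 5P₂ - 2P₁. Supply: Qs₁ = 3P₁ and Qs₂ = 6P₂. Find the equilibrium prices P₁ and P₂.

Market 1: 271 - 7P₁ - P₂ = 3P₁ → 10P₁ + P₂ = 271.
Market 2: 11P₂ + 2P₁ = 308.
Eliminating P₂: 11×(1) − 1×(2) gives 108P₁ = 2673, so P₁ = 24.75.
Back-substitute into (2): P₂ = (308 − 2×24.75) / 11 = 23.5.

P₁ = 24.75, P₂ = 23.5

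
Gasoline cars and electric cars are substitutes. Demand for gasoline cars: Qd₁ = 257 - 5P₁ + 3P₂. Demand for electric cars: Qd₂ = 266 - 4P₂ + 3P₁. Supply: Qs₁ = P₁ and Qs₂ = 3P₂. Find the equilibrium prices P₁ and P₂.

Market 1: 257 - 5P₁ + 3P₂ = P₁ → 6P₁ - 3P₂ = 257.
Market 2: 7P₂ - 3P₁ = 266.
Eliminating P₂: 7×(1) + 3×(2) gives 33P₁ = 2597, so P₁ = 2597/33.
Back-substitute into (2): P₂ = (266 + 3×2597/33) / 7 = 789/11.

P₁ = 2597/33, P₂ = 789/11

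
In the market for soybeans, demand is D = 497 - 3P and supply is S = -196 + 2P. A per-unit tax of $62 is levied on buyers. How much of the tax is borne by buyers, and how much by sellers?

Pre-tax equilibrium: P* = 138.6, Q* = 81.2.
Tax on buyers shifts demand to D = 497 − 3(P + 62) = 311 - 3P.
311 - 3P = -196 + 2P gives seller price Ps = 101.4; buyers pay Pb = 101.4 + 62 = 163.4.
New quantity: Q = 497 − 3(163.4) = 6.8.
Buyer burden = 163.4 − 138.6 = 24.8; seller burden = 138.6 − 101.4 = 37.2.

Buyers bear $24.8, sellers bear $37.2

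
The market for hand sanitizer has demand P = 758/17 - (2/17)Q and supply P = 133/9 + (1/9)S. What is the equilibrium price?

Set the two price expressions equal: 758/17 - (2/17)Q = 133/9 + (1/9)Q.
4561/153 = (35/153)Q, so Q* = 4561/35.
P* = 758/17 − (2/17)(4561/35) = 1024/35.

P* = 1024/35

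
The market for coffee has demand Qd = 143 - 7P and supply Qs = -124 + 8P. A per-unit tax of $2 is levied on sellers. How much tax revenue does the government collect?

Pre-tax equilibrium: P* = 17.8, Q* = 18.4.
Tax on sellers shifts supply to Qs = -124 + 8(P − 2) = -140 + 8P.
143 - 7P = -140 + 8P gives buyer price Pb = 283/15; sellers receive Ps = 283/15 − 2 = 253/15.
New quantity: Q = 143 − 7(283/15) = 164/15.
Revenue = 2 × 164/15 = 328/15.

Tax revenue = 328/15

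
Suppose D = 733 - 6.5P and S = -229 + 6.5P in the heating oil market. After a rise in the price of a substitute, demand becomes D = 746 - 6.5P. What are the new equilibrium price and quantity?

Original equilibrium: P* = 74, Q* = 252.
New equilibrium: 746 - 6.5P = -229 + 6.5P, so 975 = 13P and P' = 75; Q' = 746 − 6.5(75) = 258.5.

P' = 75, Q' = 258.5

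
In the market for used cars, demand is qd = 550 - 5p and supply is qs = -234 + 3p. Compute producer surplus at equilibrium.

Equilibrium: 550 - 5p = -234 + 3p gives p* = 98, q* = 60.
Supply starts at p = 78 (where qs = 0).
PS = ½(98 − 78)(60) = 600.

Producer surplus = 600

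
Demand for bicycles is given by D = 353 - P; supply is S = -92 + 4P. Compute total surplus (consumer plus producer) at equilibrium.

Total surplus = 43560

Equilibrium: 353 - P = -92 + 4P gives P* = 89, Q* = 264.
Demand choke price: P = 353; supply starts at P = 23.
CS = ½(353 − 89)(264) = 34848; PS = ½(89 − 23)(264) = 8712.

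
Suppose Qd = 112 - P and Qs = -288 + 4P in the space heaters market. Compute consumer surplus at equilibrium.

Equilibrium: 112 - P = -288 + 4P gives P* = 80, Q* = 32.
Demand choke price (Qd = 0): P = 112.
CS = ½(112 − 80)(32) = 512.

Consumer surplus = 512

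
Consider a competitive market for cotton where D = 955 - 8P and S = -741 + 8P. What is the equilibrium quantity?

Set D = S: 955 - 8P = -741 + 8P.
1696 = 16P, so P* = 106.
Q* = 955 − 8(106) = 107.

Q* = 107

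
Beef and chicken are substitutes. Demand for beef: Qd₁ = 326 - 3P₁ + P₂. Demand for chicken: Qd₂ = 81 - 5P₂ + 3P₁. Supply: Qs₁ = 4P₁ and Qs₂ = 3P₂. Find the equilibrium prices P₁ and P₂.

P₁ = 2689/53, P₂ = 1545/53

Market 1: 326 - 3P₁ + P₂ = 4P₁ → 7P₁ - P₂ = 326.
Market 2: 8P₂ - 3P₁ = 81.
Eliminating P₂: 8×(1) + 1×(2) gives 53P₁ = 2689, so P₁ = 2689/53.
Back-substitute into (2): P₂ = (81 + 3×2689/53) / 8 = 1545/53.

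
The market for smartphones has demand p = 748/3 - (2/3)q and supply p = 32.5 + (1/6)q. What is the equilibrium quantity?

q* = 260.2

Set the two price expressions equal: 748/3 - (2/3)q = 32.5 + (1/6)q.
1301/6 = (5/6)q, so q* = 260.2.
p* = 748/3 − (2/3)(260.2) = 1138/15.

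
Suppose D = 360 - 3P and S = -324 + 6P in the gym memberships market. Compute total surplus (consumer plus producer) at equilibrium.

Equilibrium: 360 - 3P = -324 + 6P gives P* = 76, Q* = 132.
Demand choke price: P = 120; supply starts at P = 54.
CS = ½(120 − 76)(132) = 2904; PS = ½(76 − 54)(132) = 1452.

Total surplus = 4356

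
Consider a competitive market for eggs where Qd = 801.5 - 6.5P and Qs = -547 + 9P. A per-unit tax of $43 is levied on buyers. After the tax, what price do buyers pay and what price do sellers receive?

Pre-tax equilibrium: P* = 87, Q* = 236.
Tax on buyers shifts demand to Qd = 801.5 − 6.5(P + 43) = 522 - 6.5P.
522 - 6.5P = -547 + 9P gives seller price Ps = 2138/31; buyers pay Pb = 2138/31 + 43 = 3471/31.
New quantity: Q = 801.5 − 6.5(3471/31) = 2285/31.

Buyers pay 3471/31, sellers receive 2138/31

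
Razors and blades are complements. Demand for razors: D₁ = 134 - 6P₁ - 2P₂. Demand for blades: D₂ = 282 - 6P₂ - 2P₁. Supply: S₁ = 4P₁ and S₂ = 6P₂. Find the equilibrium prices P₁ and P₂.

Market 1: 134 - 6P₁ - 2P₂ = 4P₁ → 10P₁ + 2P₂ = 134.
Market 2: 12P₂ + 2P₁ = 282.
Eliminating P₂: 12×(1) − 2×(2) gives 116P₁ = 1044, so P₁ = 9.
Back-substitute into (2): P₂ = (282 − 2×9) / 12 = 22.

P₁ = 9, P₂ = 22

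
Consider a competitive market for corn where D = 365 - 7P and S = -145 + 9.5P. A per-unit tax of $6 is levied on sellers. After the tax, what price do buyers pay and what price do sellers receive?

Pre-tax equilibrium: P* = 340/11, Q* = 1635/11.
Tax on sellers shifts supply to S = -145 + 9.5(P − 6) = -202 + 9.5P.
365 - 7P = -202 + 9.5P gives buyer price Pb = 378/11; sellers receive Ps = 378/11 − 6 = 312/11.
New quantity: Q = 365 − 7(378/11) = 1369/11.

Buyers pay 378/11, sellers receive 312/11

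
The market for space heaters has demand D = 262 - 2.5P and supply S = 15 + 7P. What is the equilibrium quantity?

Q* = 197

Set D = S: 262 - 2.5P = 15 + 7P.
247 = 9.5P, so P* = 26.
Q* = 262 − 2.5(26) = 197.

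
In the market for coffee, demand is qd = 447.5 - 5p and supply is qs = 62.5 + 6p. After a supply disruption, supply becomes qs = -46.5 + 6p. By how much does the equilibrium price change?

Original equilibrium: p* = 35, q* = 272.5.
New equilibrium: 447.5 - 5p = -46.5 + 6p, so 494 = 11p and p' = 494/11; q' = 447.5 − 5(494/11) = 4905/22.
Change in price: 494/11 − 35 = 109/11.

Δp = 109/11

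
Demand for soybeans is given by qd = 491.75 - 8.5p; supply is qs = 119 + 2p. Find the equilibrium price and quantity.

Set qd = qs: 491.75 - 8.5p = 119 + 2p.
372.75 = 10.5p, so p* = 35.5.
q* = 491.75 − 8.5(35.5) = 190.

p* = 35.5, q* = 190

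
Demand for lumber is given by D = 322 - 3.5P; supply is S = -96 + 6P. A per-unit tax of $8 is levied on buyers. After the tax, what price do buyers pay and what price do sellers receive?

Pre-tax equilibrium: P* = 44, Q* = 168.
Tax on buyers shifts demand to D = 322 − 3.5(P + 8) = 294 - 3.5P.
294 - 3.5P = -96 + 6P gives seller price Ps = 780/19; buyers pay Pb = 780/19 + 8 = 932/19.
New quantity: Q = 322 − 3.5(932/19) = 2856/19.

Buyers pay 932/19, sellers receive 780/19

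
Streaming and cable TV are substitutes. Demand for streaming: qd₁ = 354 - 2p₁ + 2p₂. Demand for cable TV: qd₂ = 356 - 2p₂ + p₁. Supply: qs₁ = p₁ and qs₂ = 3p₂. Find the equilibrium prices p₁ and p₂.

Market 1: 354 - 2p₁ + 2p₂ = p₁ → 3p₁ - 2p₂ = 354.
Market 2: 5p₂ - p₁ = 356.
Eliminating p₂: 5×(1) + 2×(2) gives 13p₁ = 2482, so p₁ = 2482/13.
Back-substitute into (2): p₂ = (356 + 1×2482/13) / 5 = 1422/13.

p₁ = 2482/13, p₂ = 1422/13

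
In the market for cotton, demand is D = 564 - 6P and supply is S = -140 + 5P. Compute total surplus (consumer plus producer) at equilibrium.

Total surplus = 5940

Equilibrium: 564 - 6P = -140 + 5P gives P* = 64, Q* = 180.
Demand choke price: P = 94; supply starts at P = 28.
CS = ½(94 − 64)(180) = 2700; PS = ½(64 − 28)(180) = 3240.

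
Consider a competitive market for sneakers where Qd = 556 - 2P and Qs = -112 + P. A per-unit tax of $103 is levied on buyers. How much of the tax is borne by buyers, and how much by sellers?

Buyers bear 103/3, sellers bear 206/3

Pre-tax equilibrium: P* = 668/3, Q* = 332/3.
Tax on buyers shifts demand to Qd = 556 − 2(P + 103) = 350 - 2P.
350 - 2P = -112 + P gives seller price Ps = 154; buyers pay Pb = 154 + 103 = 257.
New quantity: Q = 556 − 2(257) = 42.
Buyer burden = 257 − 668/3 = 103/3; seller burden = 668/3 − 154 = 206/3.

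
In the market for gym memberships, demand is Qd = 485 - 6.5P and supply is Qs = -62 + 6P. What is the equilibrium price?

P* = 43.76

Set Qd = Qs: 485 - 6.5P = -62 + 6P.
547 = 12.5P, so P* = 43.76.
Q* = 485 − 6.5(43.76) = 200.56.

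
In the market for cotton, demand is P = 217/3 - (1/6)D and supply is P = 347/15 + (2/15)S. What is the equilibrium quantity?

Set the two price expressions equal: 217/3 - (1/6)Q = 347/15 + (2/15)Q.
49.2 = 0.3Q, so Q* = 164.
P* = 217/3 − (1/6)(164) = 45.

Q* = 164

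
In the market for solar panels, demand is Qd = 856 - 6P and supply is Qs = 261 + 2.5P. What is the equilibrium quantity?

Q* = 436

Set Qd = Qs: 856 - 6P = 261 + 2.5P.
595 = 8.5P, so P* = 70.
Q* = 856 − 6(70) = 436.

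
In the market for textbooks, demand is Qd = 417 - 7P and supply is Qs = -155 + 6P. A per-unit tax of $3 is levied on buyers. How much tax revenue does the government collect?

Tax revenue = 3873/13

Pre-tax equilibrium: P* = 44, Q* = 109.
Tax on buyers shifts demand to Qd = 417 − 7(P + 3) = 396 - 7P.
396 - 7P = -155 + 6P gives seller price Ps = 551/13; buyers pay Pb = 551/13 + 3 = 590/13.
New quantity: Q = 417 − 7(590/13) = 1291/13.
Revenue = 3 × 1291/13 = 3873/13.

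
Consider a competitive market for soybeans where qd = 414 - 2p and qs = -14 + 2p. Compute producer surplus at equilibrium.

Producer surplus = 10000

Equilibrium: 414 - 2p = -14 + 2p gives p* = 107, q* = 200.
Supply starts at p = 7 (where qs = 0).
PS = ½(107 − 7)(200) = 10000.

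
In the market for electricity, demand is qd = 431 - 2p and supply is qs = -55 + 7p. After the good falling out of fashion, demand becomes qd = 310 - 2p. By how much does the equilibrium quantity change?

Δq = -847/9

Original equilibrium: p* = 54, q* = 323.
New equilibrium: 310 - 2p = -55 + 7p, so 365 = 9p and p' = 365/9; q' = 310 − 2(365/9) = 2060/9.
Change in quantity: 2060/9 − 323 = -847/9.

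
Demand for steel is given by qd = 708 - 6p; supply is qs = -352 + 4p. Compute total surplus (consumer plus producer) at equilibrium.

Total surplus = 1080

Equilibrium: 708 - 6p = -352 + 4p gives p* = 106, q* = 72.
Demand choke price: p = 118; supply starts at p = 88.
CS = ½(118 − 106)(72) = 432; PS = ½(106 − 88)(72) = 648.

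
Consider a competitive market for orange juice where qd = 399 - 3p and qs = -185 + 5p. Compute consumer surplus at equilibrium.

Consumer surplus = 5400

Equilibrium: 399 - 3p = -185 + 5p gives p* = 73, q* = 180.
Demand choke price (qd = 0): p = 133.
CS = ½(133 − 73)(180) = 5400.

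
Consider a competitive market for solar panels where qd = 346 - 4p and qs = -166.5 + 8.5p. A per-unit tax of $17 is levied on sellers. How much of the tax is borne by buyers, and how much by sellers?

Buyers bear $11.56, sellers bear $5.44

Pre-tax equilibrium: p* = 41, q* = 182.
Tax on sellers shifts supply to qs = -166.5 + 8.5(p − 17) = -311 + 8.5p.
346 - 4p = -311 + 8.5p gives buyer price pb = 52.56; sellers receive ps = 52.56 − 17 = 35.56.
New quantity: q = 346 − 4(52.56) = 135.76.
Buyer burden = 52.56 − 41 = 11.56; seller burden = 41 − 35.56 = 5.44.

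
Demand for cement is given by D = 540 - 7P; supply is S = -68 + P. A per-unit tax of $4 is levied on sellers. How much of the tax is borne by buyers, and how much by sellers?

Buyers bear $0.5, sellers bear $3.5

Pre-tax equilibrium: P* = 76, Q* = 8.
Tax on sellers shifts supply to S = -68 + 1(P − 4) = -72 + P.
540 - 7P = -72 + P gives buyer price Pb = 76.5; sellers receive Ps = 76.5 − 4 = 72.5.
New quantity: Q = 540 − 7(76.5) = 4.5.
Buyer burden = 76.5 − 76 = 0.5; seller burden = 76 − 72.5 = 3.5.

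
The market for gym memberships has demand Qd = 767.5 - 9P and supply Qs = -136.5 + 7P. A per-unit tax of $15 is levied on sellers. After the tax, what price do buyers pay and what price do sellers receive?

Pre-tax equilibrium: P* = 56.5, Q* = 259.
Tax on sellers shifts supply to Qs = -136.5 + 7(P − 15) = -241.5 + 7P.
767.5 - 9P = -241.5 + 7P gives buyer price Pb = 63.0625; sellers receive Ps = 63.0625 − 15 = 48.0625.
New quantity: Q = 767.5 − 9(63.0625) = 199.9375.

Buyers pay $63.0625, sellers receive $48.0625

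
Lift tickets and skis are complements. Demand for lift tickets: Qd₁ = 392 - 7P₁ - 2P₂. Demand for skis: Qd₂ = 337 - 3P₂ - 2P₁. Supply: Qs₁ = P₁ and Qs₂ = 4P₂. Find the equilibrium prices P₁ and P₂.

P₁ = 1035/26, P₂ = 478/13

Market 1: 392 - 7P₁ - 2P₂ = P₁ → 8P₁ + 2P₂ = 392.
Market 2: 7P₂ + 2P₁ = 337.
Eliminating P₂: 7×(1) − 2×(2) gives 52P₁ = 2070, so P₁ = 1035/26.
Back-substitute into (2): P₂ = (337 − 2×1035/26) / 7 = 478/13.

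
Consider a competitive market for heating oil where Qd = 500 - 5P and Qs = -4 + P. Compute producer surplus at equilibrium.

Equilibrium: 500 - 5P = -4 + P gives P* = 84, Q* = 80.
Supply starts at P = 4 (where Qs = 0).
PS = ½(84 − 4)(80) = 3200.

Producer surplus = 3200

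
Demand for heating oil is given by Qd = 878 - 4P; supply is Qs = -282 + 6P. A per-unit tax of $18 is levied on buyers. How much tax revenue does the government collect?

Pre-tax equilibrium: P* = 116, Q* = 414.
Tax on buyers shifts demand to Qd = 878 − 4(P + 18) = 806 - 4P.
806 - 4P = -282 + 6P gives seller price Ps = 108.8; buyers pay Pb = 108.8 + 18 = 126.8.
New quantity: Q = 878 − 4(126.8) = 370.8.
Revenue = 18 × 370.8 = 6674.4.

Tax revenue = 6674.4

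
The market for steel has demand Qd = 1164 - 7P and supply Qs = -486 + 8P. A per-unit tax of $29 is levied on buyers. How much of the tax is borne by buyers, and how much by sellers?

Pre-tax equilibrium: P* = 110, Q* = 394.
Tax on buyers shifts demand to Qd = 1164 − 7(P + 29) = 961 - 7P.
961 - 7P = -486 + 8P gives seller price Ps = 1447/15; buyers pay Pb = 1447/15 + 29 = 1882/15.
New quantity: Q = 1164 − 7(1882/15) = 4286/15.
Buyer burden = 1882/15 − 110 = 232/15; seller burden = 110 − 1447/15 = 203/15.

Buyers bear 232/15, sellers bear 203/15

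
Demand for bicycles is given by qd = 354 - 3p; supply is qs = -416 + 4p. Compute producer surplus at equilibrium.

Producer surplus = 72

Equilibrium: 354 - 3p = -416 + 4p gives p* = 110, q* = 24.
Supply starts at p = 104 (where qs = 0).
PS = ½(110 − 104)(24) = 72.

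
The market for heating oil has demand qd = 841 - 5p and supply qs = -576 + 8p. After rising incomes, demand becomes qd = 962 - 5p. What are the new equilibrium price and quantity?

p' = 1538/13, q' = 4816/13

Original equilibrium: p* = 109, q* = 296.
New equilibrium: 962 - 5p = -576 + 8p, so 1538 = 13p and p' = 1538/13; q' = 962 − 5(1538/13) = 4816/13.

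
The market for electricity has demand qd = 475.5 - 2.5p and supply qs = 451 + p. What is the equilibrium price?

Set qd = qs: 475.5 - 2.5p = 451 + p.
24.5 = 3.5p, so p* = 7.
q* = 475.5 − 2.5(7) = 458.

p* = 7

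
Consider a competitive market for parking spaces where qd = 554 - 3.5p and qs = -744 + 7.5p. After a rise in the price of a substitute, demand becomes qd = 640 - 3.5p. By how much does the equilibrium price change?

Δp = 86/11

Original equilibrium: p* = 118, q* = 141.
New equilibrium: 640 - 3.5p = -744 + 7.5p, so 1384 = 11p and p' = 1384/11; q' = 640 − 3.5(1384/11) = 2196/11.
Change in price: 1384/11 − 118 = 86/11.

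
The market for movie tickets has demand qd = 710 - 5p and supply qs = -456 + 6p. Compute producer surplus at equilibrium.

Producer surplus = 2700

Equilibrium: 710 - 5p = -456 + 6p gives p* = 106, q* = 180.
Supply starts at p = 76 (where qs = 0).
PS = ½(106 − 76)(180) = 2700.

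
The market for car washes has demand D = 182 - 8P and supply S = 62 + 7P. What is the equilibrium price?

Set D = S: 182 - 8P = 62 + 7P.
120 = 15P, so P* = 8.
Q* = 182 − 8(8) = 118.

P* = 8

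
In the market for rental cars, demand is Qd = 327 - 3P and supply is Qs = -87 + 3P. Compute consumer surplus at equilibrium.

Consumer surplus = 2400

Equilibrium: 327 - 3P = -87 + 3P gives P* = 69, Q* = 120.
Demand choke price (Qd = 0): P = 109.
CS = ½(109 − 69)(120) = 2400.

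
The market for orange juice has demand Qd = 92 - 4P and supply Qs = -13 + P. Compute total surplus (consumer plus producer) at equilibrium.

Equilibrium: 92 - 4P = -13 + P gives P* = 21, Q* = 8.
Demand choke price: P = 23; supply starts at P = 13.
CS = ½(23 − 21)(8) = 8; PS = ½(21 − 13)(8) = 32.

Total surplus = 40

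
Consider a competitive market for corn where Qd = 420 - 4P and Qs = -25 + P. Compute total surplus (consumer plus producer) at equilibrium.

Total surplus = 2560

Equilibrium: 420 - 4P = -25 + P gives P* = 89, Q* = 64.
Demand choke price: P = 105; supply starts at P = 25.
CS = ½(105 − 89)(64) = 512; PS = ½(89 − 25)(64) = 2048.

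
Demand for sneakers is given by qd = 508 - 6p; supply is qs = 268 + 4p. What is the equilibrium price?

p* = 24

Set qd = qs: 508 - 6p = 268 + 4p.
240 = 10p, so p* = 24.
q* = 508 − 6(24) = 364.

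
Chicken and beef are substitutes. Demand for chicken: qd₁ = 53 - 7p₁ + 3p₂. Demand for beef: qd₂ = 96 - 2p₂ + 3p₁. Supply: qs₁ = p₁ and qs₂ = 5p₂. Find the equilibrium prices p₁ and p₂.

p₁ = 659/47, p₂ = 927/47

Market 1: 53 - 7p₁ + 3p₂ = p₁ → 8p₁ - 3p₂ = 53.
Market 2: 7p₂ - 3p₁ = 96.
Eliminating p₂: 7×(1) + 3×(2) gives 47p₁ = 659, so p₁ = 659/47.
Back-substitute into (2): p₂ = (96 + 3×659/47) / 7 = 927/47.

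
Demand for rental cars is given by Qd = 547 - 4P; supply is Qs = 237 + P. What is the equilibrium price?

Set Qd = Qs: 547 - 4P = 237 + P.
310 = 5P, so P* = 62.
Q* = 547 − 4(62) = 299.

P* = 62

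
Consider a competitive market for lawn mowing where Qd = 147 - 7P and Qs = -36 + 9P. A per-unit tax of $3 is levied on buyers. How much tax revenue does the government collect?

Pre-tax equilibrium: P* = 11.4375, Q* = 66.9375.
Tax on buyers shifts demand to Qd = 147 − 7(P + 3) = 126 - 7P.
126 - 7P = -36 + 9P gives seller price Ps = 10.125; buyers pay Pb = 10.125 + 3 = 13.125.
New quantity: Q = 147 − 7(13.125) = 55.125.
Revenue = 3 × 55.125 = 165.375.

Tax revenue = 165.375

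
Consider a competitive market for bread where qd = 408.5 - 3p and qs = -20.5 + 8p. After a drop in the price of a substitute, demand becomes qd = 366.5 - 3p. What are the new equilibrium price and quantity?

Original equilibrium: p* = 39, q* = 291.5.
New equilibrium: 366.5 - 3p = -20.5 + 8p, so 387 = 11p and p' = 387/11; q' = 366.5 − 3(387/11) = 5741/22.

p' = 387/11, q' = 5741/22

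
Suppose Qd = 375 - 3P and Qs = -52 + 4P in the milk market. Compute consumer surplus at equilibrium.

Equilibrium: 375 - 3P = -52 + 4P gives P* = 61, Q* = 192.
Demand choke price (Qd = 0): P = 125.
CS = ½(125 − 61)(192) = 6144.

Consumer surplus = 6144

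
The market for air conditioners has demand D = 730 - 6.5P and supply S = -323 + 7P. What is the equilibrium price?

Set D = S: 730 - 6.5P = -323 + 7P.
1053 = 13.5P, so P* = 78.
Q* = 730 − 6.5(78) = 223.

P* = 78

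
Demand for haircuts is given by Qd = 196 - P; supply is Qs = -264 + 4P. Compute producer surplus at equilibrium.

Producer surplus = 1352

Equilibrium: 196 - P = -264 + 4P gives P* = 92, Q* = 104.
Supply starts at P = 66 (where Qs = 0).
PS = ½(92 − 66)(104) = 1352.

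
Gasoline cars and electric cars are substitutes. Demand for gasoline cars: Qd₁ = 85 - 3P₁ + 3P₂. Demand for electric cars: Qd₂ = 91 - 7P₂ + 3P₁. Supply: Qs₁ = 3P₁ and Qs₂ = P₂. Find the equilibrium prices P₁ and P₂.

Market 1: 85 - 3P₁ + 3P₂ = 3P₁ → 6P₁ - 3P₂ = 85.
Market 2: 8P₂ - 3P₁ = 91.
Eliminating P₂: 8×(1) + 3×(2) gives 39P₁ = 953, so P₁ = 953/39.
Back-substitute into (2): P₂ = (91 + 3×953/39) / 8 = 267/13.

P₁ = 953/39, P₂ = 267/13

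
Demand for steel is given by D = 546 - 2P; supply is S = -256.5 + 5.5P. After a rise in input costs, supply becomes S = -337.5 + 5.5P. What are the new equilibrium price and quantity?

Original equilibrium: P* = 107, Q* = 332.
New equilibrium: 546 - 2P = -337.5 + 5.5P, so 883.5 = 7.5P and P' = 117.8; Q' = 546 − 2(117.8) = 310.4.

P' = 117.8, Q' = 310.4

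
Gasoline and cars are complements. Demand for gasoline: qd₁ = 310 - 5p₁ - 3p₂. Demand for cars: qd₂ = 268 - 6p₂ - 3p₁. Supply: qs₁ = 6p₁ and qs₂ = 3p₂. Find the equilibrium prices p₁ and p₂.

Market 1: 310 - 5p₁ - 3p₂ = 6p₁ → 11p₁ + 3p₂ = 310.
Market 2: 9p₂ + 3p₁ = 268.
Eliminating p₂: 9×(1) − 3×(2) gives 90p₁ = 1986, so p₁ = 331/15.
Back-substitute into (2): p₂ = (268 − 3×331/15) / 9 = 1009/45.

p₁ = 331/15, p₂ = 1009/45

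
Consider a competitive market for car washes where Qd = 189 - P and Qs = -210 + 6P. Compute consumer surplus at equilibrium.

Consumer surplus = 8712

Equilibrium: 189 - P = -210 + 6P gives P* = 57, Q* = 132.
Demand choke price (Qd = 0): P = 189.
CS = ½(189 − 57)(132) = 8712.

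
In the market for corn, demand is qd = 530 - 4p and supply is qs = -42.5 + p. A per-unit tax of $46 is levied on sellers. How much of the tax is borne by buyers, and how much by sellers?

Pre-tax equilibrium: p* = 114.5, q* = 72.
Tax on sellers shifts supply to qs = -42.5 + 1(p − 46) = -88.5 + p.
530 - 4p = -88.5 + p gives buyer price pb = 123.7; sellers receive ps = 123.7 − 46 = 77.7.
New quantity: q = 530 − 4(123.7) = 35.2.
Buyer burden = 123.7 − 114.5 = 9.2; seller burden = 114.5 − 77.7 = 36.8.

Buyers bear $9.2, sellers bear $36.8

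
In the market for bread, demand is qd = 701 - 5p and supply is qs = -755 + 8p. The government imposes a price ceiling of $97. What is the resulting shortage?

Shortage = 195

Equilibrium price would be p* = 112, so the ceiling at 97 binds.
At p = 97: qd = 701 − 5(97) = 216, qs = -755 + 8(97) = 21.
Shortage = 216 − 21 = 195.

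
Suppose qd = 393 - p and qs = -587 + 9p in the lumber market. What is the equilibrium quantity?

q* = 295

Set qd = qs: 393 - p = -587 + 9p.
980 = 10p, so p* = 98.
q* = 393 − 1(98) = 295.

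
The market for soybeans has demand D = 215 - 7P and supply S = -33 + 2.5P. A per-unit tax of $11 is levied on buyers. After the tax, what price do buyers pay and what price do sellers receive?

Buyers pay $29, sellers receive $18

Pre-tax equilibrium: P* = 496/19, Q* = 613/19.
Tax on buyers shifts demand to D = 215 − 7(P + 11) = 138 - 7P.
138 - 7P = -33 + 2.5P gives seller price Ps = 18; buyers pay Pb = 18 + 11 = 29.
New quantity: Q = 215 − 7(29) = 12.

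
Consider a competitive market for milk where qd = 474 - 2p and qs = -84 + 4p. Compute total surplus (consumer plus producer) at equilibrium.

Total surplus = 31104

Equilibrium: 474 - 2p = -84 + 4p gives p* = 93, q* = 288.
Demand choke price: p = 237; supply starts at p = 21.
CS = ½(237 − 93)(288) = 20736; PS = ½(93 − 21)(288) = 10368.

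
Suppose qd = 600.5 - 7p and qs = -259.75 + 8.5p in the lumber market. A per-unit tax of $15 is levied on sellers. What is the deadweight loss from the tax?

Deadweight loss = 26775/62

Pre-tax equilibrium: p* = 55.5, q* = 212.
Tax on sellers shifts supply to qs = -259.75 + 8.5(p − 15) = -387.25 + 8.5p.
600.5 - 7p = -387.25 + 8.5p gives buyer price pb = 3951/62; sellers receive ps = 3951/62 − 15 = 3021/62.
New quantity: q = 600.5 − 7(3951/62) = 4787/31.
DWL = ½ × 15 × (212 − 4787/31) = 26775/62.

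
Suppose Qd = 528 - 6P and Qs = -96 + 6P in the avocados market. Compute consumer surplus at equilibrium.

Equilibrium: 528 - 6P = -96 + 6P gives P* = 52, Q* = 216.
Demand choke price (Qd = 0): P = 88.
CS = ½(88 − 52)(216) = 3888.

Consumer surplus = 3888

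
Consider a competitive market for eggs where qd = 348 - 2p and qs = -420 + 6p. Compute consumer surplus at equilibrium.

Equilibrium: 348 - 2p = -420 + 6p gives p* = 96, q* = 156.
Demand choke price (qd = 0): p = 174.
CS = ½(174 − 96)(156) = 6084.

Consumer surplus = 6084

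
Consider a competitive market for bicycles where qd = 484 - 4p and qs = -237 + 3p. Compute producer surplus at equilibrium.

Producer surplus = 864

Equilibrium: 484 - 4p = -237 + 3p gives p* = 103, q* = 72.
Supply starts at p = 79 (where qs = 0).
PS = ½(103 − 79)(72) = 864.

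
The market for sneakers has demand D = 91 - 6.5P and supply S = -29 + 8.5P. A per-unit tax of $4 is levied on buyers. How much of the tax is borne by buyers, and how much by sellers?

Buyers bear 34/15, sellers bear 26/15

Pre-tax equilibrium: P* = 8, Q* = 39.
Tax on buyers shifts demand to D = 91 − 6.5(P + 4) = 65 - 6.5P.
65 - 6.5P = -29 + 8.5P gives seller price Ps = 94/15; buyers pay Pb = 94/15 + 4 = 154/15.
New quantity: Q = 91 − 6.5(154/15) = 364/15.
Buyer burden = 154/15 − 8 = 34/15; seller burden = 8 − 94/15 = 26/15.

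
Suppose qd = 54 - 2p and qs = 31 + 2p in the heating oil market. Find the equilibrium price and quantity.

Set qd = qs: 54 - 2p = 31 + 2p.
23 = 4p, so p* = 5.75.
q* = 54 − 2(5.75) = 42.5.

p* = 5.75, q* = 42.5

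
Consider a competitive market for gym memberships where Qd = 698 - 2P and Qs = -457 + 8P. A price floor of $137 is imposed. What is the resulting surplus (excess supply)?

Surplus = 215

Equilibrium price would be P* = 115.5, so the floor at 137 binds.
At P = 137: Qd = 424, Qs = 639.
Surplus = 639 − 424 = 215.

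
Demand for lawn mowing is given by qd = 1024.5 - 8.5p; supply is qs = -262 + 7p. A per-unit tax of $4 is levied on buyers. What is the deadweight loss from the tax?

Pre-tax equilibrium: p* = 83, q* = 319.
Tax on buyers shifts demand to qd = 1024.5 − 8.5(p + 4) = 990.5 - 8.5p.
990.5 - 8.5p = -262 + 7p gives seller price ps = 2505/31; buyers pay pb = 2505/31 + 4 = 2629/31.
New quantity: q = 1024.5 − 8.5(2629/31) = 9413/31.
DWL = ½ × 4 × (319 − 9413/31) = 952/31.

Deadweight loss = 952/31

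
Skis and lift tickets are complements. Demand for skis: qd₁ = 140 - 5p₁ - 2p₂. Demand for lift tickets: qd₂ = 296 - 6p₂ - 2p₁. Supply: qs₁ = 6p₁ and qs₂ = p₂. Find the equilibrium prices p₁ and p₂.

Market 1: 140 - 5p₁ - 2p₂ = 6p₁ → 11p₁ + 2p₂ = 140.
Market 2: 7p₂ + 2p₁ = 296.
Eliminating p₂: 7×(1) − 2×(2) gives 73p₁ = 388, so p₁ = 388/73.
Back-substitute into (2): p₂ = (296 − 2×388/73) / 7 = 2976/73.

p₁ = 388/73, p₂ = 2976/73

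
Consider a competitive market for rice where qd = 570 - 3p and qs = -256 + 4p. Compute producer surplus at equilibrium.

Equilibrium: 570 - 3p = -256 + 4p gives p* = 118, q* = 216.
Supply starts at p = 64 (where qs = 0).
PS = ½(118 − 64)(216) = 5832.

Producer surplus = 5832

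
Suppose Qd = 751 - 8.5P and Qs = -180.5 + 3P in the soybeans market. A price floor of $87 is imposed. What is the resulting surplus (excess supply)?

Surplus = 69

Equilibrium price would be P* = 81, so the floor at 87 binds.
At P = 87: Qd = 11.5, Qs = 80.5.
Surplus = 80.5 − 11.5 = 69.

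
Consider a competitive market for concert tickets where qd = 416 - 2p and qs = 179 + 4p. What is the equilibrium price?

Set qd = qs: 416 - 2p = 179 + 4p.
237 = 6p, so p* = 39.5.
q* = 416 − 2(39.5) = 337.

p* = 39.5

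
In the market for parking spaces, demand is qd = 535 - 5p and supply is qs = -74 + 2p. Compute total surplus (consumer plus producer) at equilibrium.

Equilibrium: 535 - 5p = -74 + 2p gives p* = 87, q* = 100.
Demand choke price: p = 107; supply starts at p = 37.
CS = ½(107 − 87)(100) = 1000; PS = ½(87 − 37)(100) = 2500.

Total surplus = 3500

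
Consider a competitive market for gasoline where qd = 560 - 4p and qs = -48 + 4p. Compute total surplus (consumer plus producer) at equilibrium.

Equilibrium: 560 - 4p = -48 + 4p gives p* = 76, q* = 256.
Demand choke price: p = 140; supply starts at p = 12.
CS = ½(140 − 76)(256) = 8192; PS = ½(76 − 12)(256) = 8192.

Total surplus = 16384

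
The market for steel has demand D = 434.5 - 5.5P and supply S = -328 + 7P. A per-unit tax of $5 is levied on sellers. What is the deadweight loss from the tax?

Deadweight loss = 38.5

Pre-tax equilibrium: P* = 61, Q* = 99.
Tax on sellers shifts supply to S = -328 + 7(P − 5) = -363 + 7P.
434.5 - 5.5P = -363 + 7P gives buyer price Pb = 63.8; sellers receive Ps = 63.8 − 5 = 58.8.
New quantity: Q = 434.5 − 5.5(63.8) = 83.6.
DWL = ½ × 5 × (99 − 83.6) = 38.5.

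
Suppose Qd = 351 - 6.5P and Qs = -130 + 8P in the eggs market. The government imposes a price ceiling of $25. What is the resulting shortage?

Shortage = 118.5

Equilibrium price would be P* = 962/29, so the ceiling at 25 binds.
At P = 25: Qd = 351 − 6.5(25) = 188.5, Qs = -130 + 8(25) = 70.
Shortage = 188.5 − 70 = 118.5.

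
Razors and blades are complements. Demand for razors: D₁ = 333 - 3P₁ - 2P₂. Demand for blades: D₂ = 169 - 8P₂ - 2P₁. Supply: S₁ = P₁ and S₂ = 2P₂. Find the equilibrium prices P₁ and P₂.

P₁ = 748/9, P₂ = 5/18

Market 1: 333 - 3P₁ - 2P₂ = P₁ → 4P₁ + 2P₂ = 333.
Market 2: 10P₂ + 2P₁ = 169.
Eliminating P₂: 10×(1) − 2×(2) gives 36P₁ = 2992, so P₁ = 748/9.
Back-substitute into (2): P₂ = (169 − 2×748/9) / 10 = 5/18.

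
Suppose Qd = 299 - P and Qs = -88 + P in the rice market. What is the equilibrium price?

Set Qd = Qs: 299 - P = -88 + P.
387 = 2P, so P* = 193.5.
Q* = 299 − 1(193.5) = 105.5.

P* = 193.5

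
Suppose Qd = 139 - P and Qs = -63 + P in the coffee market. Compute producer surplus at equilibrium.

Producer surplus = 722

Equilibrium: 139 - P = -63 + P gives P* = 101, Q* = 38.
Supply starts at P = 63 (where Qs = 0).
PS = ½(101 − 63)(38) = 722.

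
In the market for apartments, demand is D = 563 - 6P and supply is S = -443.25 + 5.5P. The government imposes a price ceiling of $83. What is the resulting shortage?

Shortage = 51.75

Equilibrium price would be P* = 87.5, so the ceiling at 83 binds.
At P = 83: D = 563 − 6(83) = 65, S = -443.25 + 5.5(83) = 13.25.
Shortage = 65 − 13.25 = 51.75.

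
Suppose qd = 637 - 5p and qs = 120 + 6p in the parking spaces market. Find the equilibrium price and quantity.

Set qd = qs: 637 - 5p = 120 + 6p.
517 = 11p, so p* = 47.
q* = 637 − 5(47) = 402.

p* = 47, q* = 402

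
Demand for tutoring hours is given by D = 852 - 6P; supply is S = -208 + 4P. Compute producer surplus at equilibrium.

Equilibrium: 852 - 6P = -208 + 4P gives P* = 106, Q* = 216.
Supply starts at P = 52 (where S = 0).
PS = ½(106 − 52)(216) = 5832.

Producer surplus = 5832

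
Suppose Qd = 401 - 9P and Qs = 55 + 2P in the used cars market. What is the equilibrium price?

P* = 346/11

Set Qd = Qs: 401 - 9P = 55 + 2P.
346 = 11P, so P* = 346/11.
Q* = 401 − 9(346/11) = 1297/11.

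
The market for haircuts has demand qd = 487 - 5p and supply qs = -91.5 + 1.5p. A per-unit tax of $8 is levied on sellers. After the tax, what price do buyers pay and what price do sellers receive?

Pre-tax equilibrium: p* = 89, q* = 42.
Tax on sellers shifts supply to qs = -91.5 + 1.5(p − 8) = -103.5 + 1.5p.
487 - 5p = -103.5 + 1.5p gives buyer price pb = 1181/13; sellers receive ps = 1181/13 − 8 = 1077/13.
New quantity: q = 487 − 5(1181/13) = 426/13.

Buyers pay 1181/13, sellers receive 1077/13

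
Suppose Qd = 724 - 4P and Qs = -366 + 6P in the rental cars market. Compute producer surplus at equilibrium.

Equilibrium: 724 - 4P = -366 + 6P gives P* = 109, Q* = 288.
Supply starts at P = 61 (where Qs = 0).
PS = ½(109 − 61)(288) = 6912.

Producer surplus = 6912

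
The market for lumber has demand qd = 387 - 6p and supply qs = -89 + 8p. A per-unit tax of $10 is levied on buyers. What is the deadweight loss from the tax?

Pre-tax equilibrium: p* = 34, q* = 183.
Tax on buyers shifts demand to qd = 387 − 6(p + 10) = 327 - 6p.
327 - 6p = -89 + 8p gives seller price ps = 208/7; buyers pay pb = 208/7 + 10 = 278/7.
New quantity: q = 387 − 6(278/7) = 1041/7.
DWL = ½ × 10 × (183 − 1041/7) = 1200/7.

Deadweight loss = 1200/7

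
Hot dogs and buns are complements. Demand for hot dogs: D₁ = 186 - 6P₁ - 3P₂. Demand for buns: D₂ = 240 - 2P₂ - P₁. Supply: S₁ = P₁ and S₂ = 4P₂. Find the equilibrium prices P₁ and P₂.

Market 1: 186 - 6P₁ - 3P₂ = P₁ → 7P₁ + 3P₂ = 186.
Market 2: 6P₂ + P₁ = 240.
Eliminating P₂: 6×(1) − 3×(2) gives 39P₁ = 396, so P₁ = 132/13.
Back-substitute into (2): P₂ = (240 − 1×132/13) / 6 = 498/13.

P₁ = 132/13, P₂ = 498/13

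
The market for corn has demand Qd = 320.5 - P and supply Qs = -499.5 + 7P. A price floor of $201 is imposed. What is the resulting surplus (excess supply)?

Equilibrium price would be P* = 102.5, so the floor at 201 binds.
At P = 201: Qd = 119.5, Qs = 907.5.
Surplus = 907.5 − 119.5 = 788.

Surplus = 788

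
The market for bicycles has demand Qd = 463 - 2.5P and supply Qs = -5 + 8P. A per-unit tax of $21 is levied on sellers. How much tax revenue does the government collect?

Tax revenue = 6543

Pre-tax equilibrium: P* = 312/7, Q* = 2461/7.
Tax on sellers shifts supply to Qs = -5 + 8(P − 21) = -173 + 8P.
463 - 2.5P = -173 + 8P gives buyer price Pb = 424/7; sellers receive Ps = 424/7 − 21 = 277/7.
New quantity: Q = 463 − 2.5(424/7) = 2181/7.
Revenue = 21 × 2181/7 = 6543.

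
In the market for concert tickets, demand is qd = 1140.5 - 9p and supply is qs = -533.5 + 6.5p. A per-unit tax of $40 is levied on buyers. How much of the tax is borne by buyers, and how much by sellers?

Pre-tax equilibrium: p* = 108, q* = 168.5.
Tax on buyers shifts demand to qd = 1140.5 − 9(p + 40) = 780.5 - 9p.
780.5 - 9p = -533.5 + 6.5p gives seller price ps = 2628/31; buyers pay pb = 2628/31 + 40 = 3868/31.
New quantity: q = 1140.5 − 9(3868/31) = 1087/62.
Buyer burden = 3868/31 − 108 = 520/31; seller burden = 108 − 2628/31 = 720/31.

Buyers bear 520/31, sellers bear 720/31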